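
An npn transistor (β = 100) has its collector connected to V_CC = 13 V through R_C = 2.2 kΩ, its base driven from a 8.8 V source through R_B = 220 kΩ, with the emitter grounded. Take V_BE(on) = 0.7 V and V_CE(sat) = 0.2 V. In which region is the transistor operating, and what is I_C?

Assume active. Base-emitter loop: I_B = (V_BB − V_BE)/R_B = (8.8 − 0.7)/220 = 0.0368 mA.
I_C = β·I_B = 100×0.0368 = 3.68 mA.
V_CE = V_CC − I_C·R_C = 13 − 3.68×2.2 = 4.9 V > V_CE(sat), so the active-region assumption holds.

active; I_C ≈ 3.7 mA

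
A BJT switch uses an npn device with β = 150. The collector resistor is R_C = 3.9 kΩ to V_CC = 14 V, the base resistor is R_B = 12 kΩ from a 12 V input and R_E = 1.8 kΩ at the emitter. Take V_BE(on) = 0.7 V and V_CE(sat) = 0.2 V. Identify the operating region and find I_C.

saturation; I_C ≈ 2.3 mA

Assume active: I_B = (12 − 0.7)/(12 + 151×1.8) = 0.0398 mA, I_C = β·I_B = 5.97 mA.
Then V_CE = 14 − 5.97×3.9 − 6.01×1.8 = -20.1 V < 0.2 V — the active assumption fails.
Re-solve with V_CE = 0.2 V. KCL at the emitter: V_E/R_E = (V_BB−0.7−V_E)/R_B + (V_CC−0.2−V_E)/R_C, giving V_E = 5 V.
I_C = (V_CC − 0.2 − V_E)/R_C = (13.8 − 5)/3.9 = 2.26 mA.
Check: I_B = (11.3 − 5)/12 = 0.525 mA, and β·I_B = 78.7 mA > I_C, confirming saturation.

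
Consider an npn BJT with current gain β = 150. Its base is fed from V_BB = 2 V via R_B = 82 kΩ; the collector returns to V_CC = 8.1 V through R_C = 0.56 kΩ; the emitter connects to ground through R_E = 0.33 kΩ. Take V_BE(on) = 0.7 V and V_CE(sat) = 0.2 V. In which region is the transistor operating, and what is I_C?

Assume active. Base-emitter loop: I_B = (V_BB − V_BE)/(R_B + (β+1)R_E) = (2 − 0.7)/(82 + 151×0.33) = 0.00986 mA.
I_C = β·I_B = 150×0.00986 = 1.48 mA.
V_CE = V_CC − I_C·R_C − I_E·R_E = 8.1 − 1.48×0.56 − 1.49×0.33 = 6.78 V > V_CE(sat), so the active-region assumption holds.

active; I_C ≈ 1.5 mA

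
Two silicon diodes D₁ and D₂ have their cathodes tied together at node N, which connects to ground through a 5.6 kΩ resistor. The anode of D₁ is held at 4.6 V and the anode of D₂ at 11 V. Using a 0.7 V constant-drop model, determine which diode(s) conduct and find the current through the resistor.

Only D₂ conducts; I_R ≈ 1.8 mA

Assume both conduct. Then node N would need to be at both 4.6−0.7 = 3.9 V and 11−0.7 = 10.3 V, which is impossible.
Assume only D₂ conducts: V_N = 11 − 0.7 = 10.3 V, so I_R = 10.3/5.6 = 1.84 mA.
Check D₁: its anode-to-cathode voltage is 4.6 − 10.3 = -5.7 V < 0.7 V, so it is off. The assumption is consistent.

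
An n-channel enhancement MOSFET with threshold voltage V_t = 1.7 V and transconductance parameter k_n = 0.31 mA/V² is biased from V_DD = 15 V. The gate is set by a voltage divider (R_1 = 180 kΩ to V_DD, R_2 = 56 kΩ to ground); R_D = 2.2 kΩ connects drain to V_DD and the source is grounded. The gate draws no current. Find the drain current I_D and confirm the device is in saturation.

I_D ≈ 0.54 mA

V_G = V_DD·R_2/(R_1+R_2) = 15×56/236 = 3.56 V. With the source grounded, V_GS = V_G = 3.56 V.
Assume saturation: I_D = (k_n/2)(V_GS − V_t)² = (0.31/2)×(3.56 − 1.7)² = 0.155×1.86² = 0.536 mA.
V_DS = V_DD − I_D·R_D = 15 − 0.536×2.2 = 13.8 V.
Saturation requires V_DS ≥ V_GS − V_t = 1.86 V; 13.8 ≥ 1.86 ✓.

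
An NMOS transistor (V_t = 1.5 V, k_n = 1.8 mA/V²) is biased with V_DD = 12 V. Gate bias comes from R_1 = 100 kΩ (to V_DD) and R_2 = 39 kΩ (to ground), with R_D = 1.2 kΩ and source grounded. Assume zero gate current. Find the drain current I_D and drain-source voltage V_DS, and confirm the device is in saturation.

V_G = V_DD·R_2/(R_1+R_2) = 12×39/139 = 3.37 V. With the source grounded, V_GS = V_G = 3.37 V.
Assume saturation: I_D = (k_n/2)(V_GS − V_t)² = (1.8/2)×(3.37 − 1.5)² = 0.9×1.87² = 3.14 mA.
V_DS = V_DD − I_D·R_D = 12 − 3.14×1.2 = 8.24 V.
Saturation requires V_DS ≥ V_GS − V_t = 1.87 V; 8.24 ≥ 1.87 ✓.

I_D ≈ 3.1 mA, V_DS ≈ 8.2 V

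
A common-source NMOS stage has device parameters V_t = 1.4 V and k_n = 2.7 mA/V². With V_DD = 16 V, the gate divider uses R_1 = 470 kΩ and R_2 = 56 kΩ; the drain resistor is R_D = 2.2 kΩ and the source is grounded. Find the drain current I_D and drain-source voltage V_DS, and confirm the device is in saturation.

V_G = V_DD·R_2/(R_1+R_2) = 16×56/526 = 1.7 V. With the source grounded, V_GS = V_G = 1.7 V.
Assume saturation: I_D = (k_n/2)(V_GS − V_t)² = (2.7/2)×(1.7 − 1.4)² = 1.35×0.303² = 0.124 mA.
V_DS = V_DD − I_D·R_D = 16 − 0.124×2.2 = 15.7 V.
Saturation requires V_DS ≥ V_GS − V_t = 0.303 V; 15.7 ≥ 0.303 ✓.

I_D ≈ 0.12 mA, V_DS ≈ 16 V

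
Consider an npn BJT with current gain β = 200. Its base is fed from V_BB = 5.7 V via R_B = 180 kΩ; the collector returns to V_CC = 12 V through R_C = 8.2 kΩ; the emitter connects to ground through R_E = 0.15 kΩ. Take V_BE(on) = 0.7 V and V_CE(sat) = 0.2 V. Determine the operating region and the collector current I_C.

saturation; I_C ≈ 1.4 mA

Assume active: I_B = (5.7 − 0.7)/(180 + 201×0.15) = 0.0238 mA, I_C = β·I_B = 4.76 mA.
Then V_CE = 12 − 4.76×8.2 − 4.78×0.15 = -27.7 V < 0.2 V — the active assumption fails.
Re-solve with V_CE = 0.2 V. KCL at the emitter: V_E/R_E = (V_BB−0.7−V_E)/R_B + (V_CC−0.2−V_E)/R_C, giving V_E = 0.216 V.
I_C = (V_CC − 0.2 − V_E)/R_C = (11.8 − 0.216)/8.2 = 1.41 mA.
Check: I_B = (5 − 0.216)/180 = 0.0266 mA, and β·I_B = 5.32 mA > I_C, confirming saturation.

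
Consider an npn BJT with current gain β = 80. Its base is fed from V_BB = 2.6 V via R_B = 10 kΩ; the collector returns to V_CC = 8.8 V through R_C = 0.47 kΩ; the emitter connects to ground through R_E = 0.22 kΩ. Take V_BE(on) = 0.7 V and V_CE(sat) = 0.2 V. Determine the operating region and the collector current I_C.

active; I_C ≈ 5.5 mA

Assume active. Base-emitter loop: I_B = (V_BB − V_BE)/(R_B + (β+1)R_E) = (2.6 − 0.7)/(10 + 81×0.22) = 0.0683 mA.
I_C = β·I_B = 80×0.0683 = 5.46 mA.
V_CE = V_CC − I_C·R_C − I_E·R_E = 8.8 − 5.46×0.47 − 5.53×0.22 = 5.02 V > V_CE(sat), so the active-region assumption holds.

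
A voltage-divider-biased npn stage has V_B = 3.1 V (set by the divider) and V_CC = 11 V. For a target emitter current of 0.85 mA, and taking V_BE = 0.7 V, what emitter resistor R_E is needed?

R_E ≈ 2.8 kΩ

V_E = V_B − V_BE = 3.1 − 0.7 = 2.4 V.
R_E = V_E / I_E = 2.4 / 0.85 = 2.82 kΩ.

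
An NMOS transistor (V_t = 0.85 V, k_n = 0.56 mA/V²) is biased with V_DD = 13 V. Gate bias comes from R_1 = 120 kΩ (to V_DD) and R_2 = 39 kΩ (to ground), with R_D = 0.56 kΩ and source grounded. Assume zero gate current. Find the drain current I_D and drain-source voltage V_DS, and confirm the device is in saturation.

V_G = V_DD·R_2/(R_1+R_2) = 13×39/159 = 3.19 V. With the source grounded, V_GS = V_G = 3.19 V.
Assume saturation: I_D = (k_n/2)(V_GS − V_t)² = (0.56/2)×(3.19 − 0.85)² = 0.28×2.34² = 1.53 mA.
V_DS = V_DD − I_D·R_D = 13 − 1.53×0.56 = 12.1 V.
Saturation requires V_DS ≥ V_GS − V_t = 2.34 V; 12.1 ≥ 2.34 ✓.

I_D ≈ 1.5 mA, V_DS ≈ 12 V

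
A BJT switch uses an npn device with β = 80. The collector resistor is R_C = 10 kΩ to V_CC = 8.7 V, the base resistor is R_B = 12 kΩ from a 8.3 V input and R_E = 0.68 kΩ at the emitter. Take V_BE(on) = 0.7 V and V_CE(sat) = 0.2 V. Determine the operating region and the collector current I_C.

saturation; I_C ≈ 0.76 mA

Assume active: I_B = (8.3 − 0.7)/(12 + 81×0.68) = 0.113 mA, I_C = β·I_B = 9.06 mA.
Then V_CE = 8.7 − 9.06×10 − 9.18×0.68 = -88.2 V < 0.2 V — the active assumption fails.
Re-solve with V_CE = 0.2 V. KCL at the emitter: V_E/R_E = (V_BB−0.7−V_E)/R_B + (V_CC−0.2−V_E)/R_C, giving V_E = 0.897 V.
I_C = (V_CC − 0.2 − V_E)/R_C = (8.5 − 0.897)/10 = 0.76 mA.
Check: I_B = (7.6 − 0.897)/12 = 0.559 mA, and β·I_B = 44.7 mA > I_C, confirming saturation.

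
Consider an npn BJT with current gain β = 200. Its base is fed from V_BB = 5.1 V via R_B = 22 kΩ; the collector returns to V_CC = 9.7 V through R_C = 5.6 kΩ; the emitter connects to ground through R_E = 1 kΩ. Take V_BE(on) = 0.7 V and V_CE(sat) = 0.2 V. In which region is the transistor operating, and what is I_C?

Assume active: I_B = (5.1 − 0.7)/(22 + 201×1) = 0.0197 mA, I_C = β·I_B = 3.95 mA.
Then V_CE = 9.7 − 3.95×5.6 − 3.97×1 = -16.4 V < 0.2 V — the active assumption fails.
Re-solve with V_CE = 0.2 V. KCL at the emitter: V_E/R_E = (V_BB−0.7−V_E)/R_B + (V_CC−0.2−V_E)/R_C, giving V_E = 1.55 V.
I_C = (V_CC − 0.2 − V_E)/R_C = (9.5 − 1.55)/5.6 = 1.42 mA.
Check: I_B = (4.4 − 1.55)/22 = 0.13 mA, and β·I_B = 25.9 mA > I_C, confirming saturation.

saturation; I_C ≈ 1.4 mA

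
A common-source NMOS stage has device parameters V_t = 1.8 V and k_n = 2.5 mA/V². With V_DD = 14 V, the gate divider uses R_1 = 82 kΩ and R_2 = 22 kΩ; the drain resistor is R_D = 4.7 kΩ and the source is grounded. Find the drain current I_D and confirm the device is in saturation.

V_G = V_DD·R_2/(R_1+R_2) = 14×22/104 = 2.96 V. With the source grounded, V_GS = V_G = 2.96 V.
Assume saturation: I_D = (k_n/2)(V_GS − V_t)² = (2.5/2)×(2.96 − 1.8)² = 1.25×1.16² = 1.69 mA.
V_DS = V_DD − I_D·R_D = 14 − 1.69×4.7 = 6.07 V.
Saturation requires V_DS ≥ V_GS − V_t = 1.16 V; 6.07 ≥ 1.16 ✓.

I_D ≈ 1.7 mA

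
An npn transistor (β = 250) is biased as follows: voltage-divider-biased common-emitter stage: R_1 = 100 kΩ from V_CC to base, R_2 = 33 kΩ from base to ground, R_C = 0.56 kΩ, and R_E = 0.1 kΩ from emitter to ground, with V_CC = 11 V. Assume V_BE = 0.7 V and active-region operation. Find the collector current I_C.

Thevenize the base divider: V_Th = V_CC·R_2/(R_1+R_2) = 11×33/133 = 2.73 V, R_Th = R_1‖R_2 = 24.8 kΩ.
Base-emitter loop: V_Th = I_B·R_Th + V_BE + (β+1)I_B·R_E, so I_B = (2.73 − 0.7) / (24.8 + 251×0.1) = 0.0407 mA.
I_C = β·I_B = 250×0.0407 = 10.2 mA, and I_E = (β+1)I_B = 10.2 mA.
V_CE = V_CC − I_C·R_C − I_E·R_E = 11 − 10.2×0.56 − 10.2×0.1 = 4.29 V.
V_CE = 4.29 V > 0.2 V confirms active-region operation.

I_C ≈ 10 mA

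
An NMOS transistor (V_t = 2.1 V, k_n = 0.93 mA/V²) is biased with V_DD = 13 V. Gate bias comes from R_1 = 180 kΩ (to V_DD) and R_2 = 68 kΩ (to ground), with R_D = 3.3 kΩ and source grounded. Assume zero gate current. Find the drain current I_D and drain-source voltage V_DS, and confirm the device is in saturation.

I_D ≈ 1 mA, V_DS ≈ 9.7 V

V_G = V_DD·R_2/(R_1+R_2) = 13×68/248 = 3.56 V. With the source grounded, V_GS = V_G = 3.56 V.
Assume saturation: I_D = (k_n/2)(V_GS − V_t)² = (0.93/2)×(3.56 − 2.1)² = 0.465×1.46² = 0.997 mA.
V_DS = V_DD − I_D·R_D = 13 − 0.997×3.3 = 9.71 V.
Saturation requires V_DS ≥ V_GS − V_t = 1.46 V; 9.71 ≥ 1.46 ✓.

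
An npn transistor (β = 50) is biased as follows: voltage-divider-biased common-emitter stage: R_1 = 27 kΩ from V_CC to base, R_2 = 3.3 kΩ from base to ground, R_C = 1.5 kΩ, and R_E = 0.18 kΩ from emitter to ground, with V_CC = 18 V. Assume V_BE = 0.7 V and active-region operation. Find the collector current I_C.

Thevenize the base divider: V_Th = V_CC·R_2/(R_1+R_2) = 18×3.3/30.3 = 1.96 V, R_Th = R_1‖R_2 = 2.94 kΩ.
Base-emitter loop: V_Th = I_B·R_Th + V_BE + (β+1)I_B·R_E, so I_B = (1.96 − 0.7) / (2.94 + 51×0.18) = 0.104 mA.
I_C = β·I_B = 50×0.104 = 5.2 mA, and I_E = (β+1)I_B = 5.3 mA.
V_CE = V_CC − I_C·R_C − I_E·R_E = 18 − 5.2×1.5 − 5.3×0.18 = 9.25 V.
V_CE = 9.25 V > 0.2 V confirms active-region operation.

I_C ≈ 5.2 mA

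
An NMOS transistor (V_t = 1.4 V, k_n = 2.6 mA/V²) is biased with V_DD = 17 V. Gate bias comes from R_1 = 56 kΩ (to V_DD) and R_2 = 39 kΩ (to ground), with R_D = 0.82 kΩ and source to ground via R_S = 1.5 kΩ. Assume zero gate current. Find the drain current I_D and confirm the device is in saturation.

V_G = V_DD·R_2/(R_1+R_2) = 17×39/95 = 6.98 V.
Assume saturation: I_D = (k_n/2)(V_GS − V_t)² with V_GS = V_G − I_D·R_S = 6.98 − 1.5·I_D.
Substituting gives 2.93·I_D² − 22.8·I_D + 40.5 = 0, with roots I_D = 2.75 or 5.03 mA.
The root I_D = 5.03 mA gives V_GS = -0.567 V ≤ V_t, so take I_D = 2.75 mA.
Then V_GS = 2.85 V and V_DS = V_DD − I_D(R_D+R_S) = 17 − 2.75×2.32 = 10.6 V.
Saturation requires V_DS ≥ V_GS − V_t = 1.45 V; 10.6 ≥ 1.45 ✓.

I_D ≈ 2.7 mA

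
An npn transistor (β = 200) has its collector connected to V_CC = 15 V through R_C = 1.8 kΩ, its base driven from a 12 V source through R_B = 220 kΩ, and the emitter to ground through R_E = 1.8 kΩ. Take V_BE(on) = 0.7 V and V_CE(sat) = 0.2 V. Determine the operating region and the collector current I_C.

Assume active. Base-emitter loop: I_B = (V_BB − V_BE)/(R_B + (β+1)R_E) = (12 − 0.7)/(220 + 201×1.8) = 0.0194 mA.
I_C = β·I_B = 200×0.0194 = 3.88 mA.
V_CE = V_CC − I_C·R_C − I_E·R_E = 15 − 3.88×1.8 − 3.9×1.8 = 0.981 V > V_CE(sat), so the active-region assumption holds.

active; I_C ≈ 3.9 mA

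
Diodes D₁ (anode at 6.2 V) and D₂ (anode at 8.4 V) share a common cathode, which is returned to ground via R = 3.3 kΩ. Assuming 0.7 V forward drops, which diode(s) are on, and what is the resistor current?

Assume both conduct. Then node N would need to be at both 6.2−0.7 = 5.5 V and 8.4−0.7 = 7.7 V, which is impossible.
Assume only D₂ conducts: V_N = 8.4 − 0.7 = 7.7 V, so I_R = 7.7/3.3 = 2.33 mA.
Check D₁: its anode-to-cathode voltage is 6.2 − 7.7 = -1.5 V < 0.7 V, so it is off. The assumption is consistent.

Only D₂ conducts; I_R ≈ 2.3 mA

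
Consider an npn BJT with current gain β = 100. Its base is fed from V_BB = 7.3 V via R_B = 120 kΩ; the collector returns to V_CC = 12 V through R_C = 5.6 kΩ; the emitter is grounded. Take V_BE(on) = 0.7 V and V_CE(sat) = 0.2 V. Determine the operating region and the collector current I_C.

Assume active: I_B = (7.3 − 0.7)/120 = 0.055 mA, giving I_C = β·I_B = 5.5 mA.
But then V_CE = 12 − 5.5×5.6 = -18.8 V < V_CE(sat) = 0.2 V — impossible in the active region.
So the transistor is saturated. With V_CE = 0.2 V, I_C = (V_CC − 0.2)/R_C = 11.8/5.6 = 2.11 mA.
Check: β·I_B = 5.5 mA > I_C = 2.11 mA, confirming saturation.

saturation; I_C ≈ 2.1 mA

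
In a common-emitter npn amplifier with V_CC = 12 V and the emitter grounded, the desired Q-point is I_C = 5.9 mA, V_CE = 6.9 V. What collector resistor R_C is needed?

R_C ≈ 0.86 kΩ

Collector loop: V_CC = I_C·R_C + V_CE.
R_C = (V_CC − V_CE)/I_C = (12 − 6.9)/5.9 = 0.864 kΩ.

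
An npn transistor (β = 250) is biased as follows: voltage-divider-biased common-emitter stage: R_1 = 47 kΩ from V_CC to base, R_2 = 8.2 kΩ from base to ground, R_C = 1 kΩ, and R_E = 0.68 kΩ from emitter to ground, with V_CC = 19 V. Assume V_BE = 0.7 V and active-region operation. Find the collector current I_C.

I_C ≈ 3 mA

Thevenize the base divider: V_Th = V_CC·R_2/(R_1+R_2) = 19×8.2/55.2 = 2.82 V, R_Th = R_1‖R_2 = 6.98 kΩ.
Base-emitter loop: V_Th = I_B·R_Th + V_BE + (β+1)I_B·R_E, so I_B = (2.82 − 0.7) / (6.98 + 251×0.68) = 0.0119 mA.
I_C = β·I_B = 250×0.0119 = 2.99 mA, and I_E = (β+1)I_B = 3 mA.
V_CE = V_CC − I_C·R_C − I_E·R_E = 19 − 2.99×1 − 3×0.68 = 14 V.
V_CE = 14 V > 0.2 V confirms active-region operation.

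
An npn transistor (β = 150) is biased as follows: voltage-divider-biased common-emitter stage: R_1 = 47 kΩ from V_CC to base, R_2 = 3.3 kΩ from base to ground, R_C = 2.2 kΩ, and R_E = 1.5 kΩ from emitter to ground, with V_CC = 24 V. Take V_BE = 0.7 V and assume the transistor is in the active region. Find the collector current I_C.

I_C ≈ 0.57 mA

Thevenize the base divider: V_Th = V_CC·R_2/(R_1+R_2) = 24×3.3/50.3 = 1.57 V, R_Th = R_1‖R_2 = 3.08 kΩ.
Base-emitter loop: V_Th = I_B·R_Th + V_BE + (β+1)I_B·R_E, so I_B = (1.57 − 0.7) / (3.08 + 151×1.5) = 0.00381 mA.
I_C = β·I_B = 150×0.00381 = 0.571 mA, and I_E = (β+1)I_B = 0.575 mA.
V_CE = V_CC − I_C·R_C − I_E·R_E = 24 − 0.571×2.2 − 0.575×1.5 = 21.9 V.
V_CE = 21.9 V > 0.2 V confirms active-region operation.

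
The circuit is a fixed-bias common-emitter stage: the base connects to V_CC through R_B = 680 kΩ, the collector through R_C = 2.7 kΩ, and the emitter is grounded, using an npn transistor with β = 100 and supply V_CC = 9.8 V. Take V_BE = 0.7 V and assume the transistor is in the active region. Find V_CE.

Base loop: V_CC = I_B·R_B + V_BE, so I_B = (9.8 − 0.7)/680 kΩ = 0.0134 mA.
In the active region I_C = β·I_B = 100 × 0.0134 = 1.34 mA.
Collector loop: V_CE = V_CC − I_C·R_C = 9.8 − 1.34×2.7 = 6.19 V.
Since V_CE = 6.19 V > V_CE(sat) ≈ 0.2 V, the transistor is in the active region as assumed.

V_CE ≈ 6.2 V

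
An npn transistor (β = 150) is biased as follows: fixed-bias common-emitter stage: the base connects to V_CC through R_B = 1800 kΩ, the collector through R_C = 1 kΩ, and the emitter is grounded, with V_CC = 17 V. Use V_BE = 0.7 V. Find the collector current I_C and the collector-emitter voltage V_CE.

Base loop: V_CC = I_B·R_B + V_BE, so I_B = (17 − 0.7)/1800 kΩ = 0.00906 mA.
In the active region I_C = β·I_B = 150 × 0.00906 = 1.36 mA.
Collector loop: V_CE = V_CC − I_C·R_C = 17 − 1.36×1 = 15.6 V.
Since V_CE = 15.6 V > V_CE(sat) ≈ 0.2 V, the transistor is in the active region as assumed.

I_C ≈ 1.4 mA, V_CE ≈ 16 V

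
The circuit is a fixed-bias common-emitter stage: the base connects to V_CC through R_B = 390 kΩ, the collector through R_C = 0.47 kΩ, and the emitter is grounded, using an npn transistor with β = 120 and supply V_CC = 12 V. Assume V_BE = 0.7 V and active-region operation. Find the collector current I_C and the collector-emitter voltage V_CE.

I_C ≈ 3.5 mA, V_CE ≈ 10 V

Base loop: V_CC = I_B·R_B + V_BE, so I_B = (12 − 0.7)/390 kΩ = 0.029 mA.
In the active region I_C = β·I_B = 120 × 0.029 = 3.48 mA.
Collector loop: V_CE = V_CC − I_C·R_C = 12 − 3.48×0.47 = 10.4 V.
Since V_CE = 10.4 V > V_CE(sat) ≈ 0.2 V, the transistor is in the active region as assumed.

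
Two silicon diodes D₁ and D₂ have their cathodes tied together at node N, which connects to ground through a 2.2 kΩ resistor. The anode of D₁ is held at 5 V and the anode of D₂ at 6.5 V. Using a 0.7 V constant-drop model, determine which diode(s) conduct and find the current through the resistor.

Only D₂ conducts; I_R ≈ 2.6 mA

Assume both conduct. Then node N would need to be at both 5−0.7 = 4.3 V and 6.5−0.7 = 5.8 V, which is impossible.
Assume only D₂ conducts: V_N = 6.5 − 0.7 = 5.8 V, so I_R = 5.8/2.2 = 2.64 mA.
Check D₁: its anode-to-cathode voltage is 5 − 5.8 = -0.8 V < 0.7 V, so it is off. The assumption is consistent.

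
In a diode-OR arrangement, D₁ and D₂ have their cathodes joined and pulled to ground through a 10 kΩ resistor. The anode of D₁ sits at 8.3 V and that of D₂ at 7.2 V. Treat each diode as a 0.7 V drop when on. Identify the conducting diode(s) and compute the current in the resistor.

Only D₁ conducts; I_R ≈ 0.76 mA

Assume both conduct. Then node N would need to be at both 8.3−0.7 = 7.6 V and 7.2−0.7 = 6.5 V, which is impossible.
Assume only D₁ conducts: V_N = 8.3 − 0.7 = 7.6 V, so I_R = 7.6/10 = 0.76 mA.
Check D₂: its anode-to-cathode voltage is 7.2 − 7.6 = -0.4 V < 0.7 V, so it is off. The assumption is consistent.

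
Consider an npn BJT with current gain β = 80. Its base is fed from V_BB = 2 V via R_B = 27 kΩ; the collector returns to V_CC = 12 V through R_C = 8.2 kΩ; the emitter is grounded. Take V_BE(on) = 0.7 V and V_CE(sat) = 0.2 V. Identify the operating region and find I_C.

Assume active: I_B = (2 − 0.7)/27 = 0.0481 mA, giving I_C = β·I_B = 3.85 mA.
But then V_CE = 12 − 3.85×8.2 = -19.6 V < V_CE(sat) = 0.2 V — impossible in the active region.
So the transistor is saturated. With V_CE = 0.2 V, I_C = (V_CC − 0.2)/R_C = 11.8/8.2 = 1.44 mA.
Check: β·I_B = 3.85 mA > I_C = 1.44 mA, confirming saturation.

saturation; I_C ≈ 1.4 mA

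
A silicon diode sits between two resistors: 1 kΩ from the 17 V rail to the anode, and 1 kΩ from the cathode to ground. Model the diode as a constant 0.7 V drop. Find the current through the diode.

I ≈ 8.2 mA

The two resistors are in series with the diode, so KVL gives 17 = I·1 + 0.7 + I·1.
I = (17 − 0.7) / (1 + 1) kΩ = 16.3 / 2 = 8.15 mA.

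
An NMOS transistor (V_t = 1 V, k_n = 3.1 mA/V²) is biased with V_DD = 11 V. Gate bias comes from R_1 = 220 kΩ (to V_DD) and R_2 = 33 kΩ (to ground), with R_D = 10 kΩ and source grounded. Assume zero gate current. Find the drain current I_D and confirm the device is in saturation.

V_G = V_DD·R_2/(R_1+R_2) = 11×33/253 = 1.43 V. With the source grounded, V_GS = V_G = 1.43 V.
Assume saturation: I_D = (k_n/2)(V_GS − V_t)² = (3.1/2)×(1.43 − 1)² = 1.55×0.435² = 0.293 mA.
V_DS = V_DD − I_D·R_D = 11 − 0.293×10 = 8.07 V.
Saturation requires V_DS ≥ V_GS − V_t = 0.435 V; 8.07 ≥ 0.435 ✓.

I_D ≈ 0.29 mA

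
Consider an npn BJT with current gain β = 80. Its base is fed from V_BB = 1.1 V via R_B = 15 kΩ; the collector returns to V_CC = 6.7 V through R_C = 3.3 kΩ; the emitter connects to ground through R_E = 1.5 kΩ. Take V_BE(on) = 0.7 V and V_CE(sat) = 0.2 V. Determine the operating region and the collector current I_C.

active; I_C ≈ 0.23 mA

Assume active. Base-emitter loop: I_B = (V_BB − V_BE)/(R_B + (β+1)R_E) = (1.1 − 0.7)/(15 + 81×1.5) = 0.00293 mA.
I_C = β·I_B = 80×0.00293 = 0.234 mA.
V_CE = V_CC − I_C·R_C − I_E·R_E = 6.7 − 0.234×3.3 − 0.237×1.5 = 5.57 V > V_CE(sat), so the active-region assumption holds.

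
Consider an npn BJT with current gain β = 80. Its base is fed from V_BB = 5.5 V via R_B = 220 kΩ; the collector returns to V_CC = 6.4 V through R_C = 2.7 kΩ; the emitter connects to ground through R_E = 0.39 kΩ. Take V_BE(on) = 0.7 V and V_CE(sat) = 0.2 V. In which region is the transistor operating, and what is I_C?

Assume active. Base-emitter loop: I_B = (V_BB − V_BE)/(R_B + (β+1)R_E) = (5.5 − 0.7)/(220 + 81×0.39) = 0.0191 mA.
I_C = β·I_B = 80×0.0191 = 1.53 mA.
V_CE = V_CC − I_C·R_C − I_E·R_E = 6.4 − 1.53×2.7 − 1.55×0.39 = 1.68 V > V_CE(sat), so the active-region assumption holds.

active; I_C ≈ 1.5 mA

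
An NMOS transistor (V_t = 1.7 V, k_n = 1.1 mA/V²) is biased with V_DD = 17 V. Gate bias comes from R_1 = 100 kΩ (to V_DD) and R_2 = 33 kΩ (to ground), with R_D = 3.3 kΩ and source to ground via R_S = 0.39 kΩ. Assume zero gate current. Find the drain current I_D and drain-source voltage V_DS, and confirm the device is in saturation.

I_D ≈ 1.8 mA, V_DS ≈ 10 V

V_G = V_DD·R_2/(R_1+R_2) = 17×33/133 = 4.22 V.
Assume saturation: I_D = (k_n/2)(V_GS − V_t)² with V_GS = V_G − I_D·R_S = 4.22 − 0.39·I_D.
Substituting gives 0.0837·I_D² − 2.08·I_D + 3.49 = 0, with roots I_D = 1.81 or 23.1 mA.
The root I_D = 23.1 mA gives V_GS = -4.77 V ≤ V_t, so take I_D = 1.81 mA.
Then V_GS = 3.51 V and V_DS = V_DD − I_D(R_D+R_S) = 17 − 1.81×3.69 = 10.3 V.
Saturation requires V_DS ≥ V_GS − V_t = 1.81 V; 10.3 ≥ 1.81 ✓.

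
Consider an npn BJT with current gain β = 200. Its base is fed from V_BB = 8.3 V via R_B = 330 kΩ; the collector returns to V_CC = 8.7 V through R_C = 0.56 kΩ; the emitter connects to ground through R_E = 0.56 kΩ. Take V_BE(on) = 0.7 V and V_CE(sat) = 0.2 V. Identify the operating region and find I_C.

active; I_C ≈ 3.4 mA

Assume active. Base-emitter loop: I_B = (V_BB − V_BE)/(R_B + (β+1)R_E) = (8.3 − 0.7)/(330 + 201×0.56) = 0.0172 mA.
I_C = β·I_B = 200×0.0172 = 3.43 mA.
V_CE = V_CC − I_C·R_C − I_E·R_E = 8.7 − 3.43×0.56 − 3.45×0.56 = 4.84 V > V_CE(sat), so the active-region assumption holds.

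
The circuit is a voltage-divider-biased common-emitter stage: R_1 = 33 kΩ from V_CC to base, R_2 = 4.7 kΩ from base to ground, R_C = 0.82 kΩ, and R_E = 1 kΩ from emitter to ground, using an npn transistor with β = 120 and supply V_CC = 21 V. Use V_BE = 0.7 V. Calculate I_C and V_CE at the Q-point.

Thevenize the base divider: V_Th = V_CC·R_2/(R_1+R_2) = 21×4.7/37.7 = 2.62 V, R_Th = R_1‖R_2 = 4.11 kΩ.
Base-emitter loop: V_Th = I_B·R_Th + V_BE + (β+1)I_B·R_E, so I_B = (2.62 − 0.7) / (4.11 + 121×1) = 0.0153 mA.
I_C = β·I_B = 120×0.0153 = 1.84 mA, and I_E = (β+1)I_B = 1.85 mA.
V_CE = V_CC − I_C·R_C − I_E·R_E = 21 − 1.84×0.82 − 1.85×1 = 17.6 V.
V_CE = 17.6 V > 0.2 V confirms active-region operation.

I_C ≈ 1.8 mA, V_CE ≈ 18 V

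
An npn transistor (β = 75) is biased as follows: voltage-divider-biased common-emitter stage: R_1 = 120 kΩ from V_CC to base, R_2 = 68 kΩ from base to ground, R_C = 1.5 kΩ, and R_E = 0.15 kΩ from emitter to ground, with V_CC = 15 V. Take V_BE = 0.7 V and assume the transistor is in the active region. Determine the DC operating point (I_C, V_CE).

I_C ≈ 6.5 mA, V_CE ≈ 4.3 V

Thevenize the base divider: V_Th = V_CC·R_2/(R_1+R_2) = 15×68/188 = 5.43 V, R_Th = R_1‖R_2 = 43.4 kΩ.
Base-emitter loop: V_Th = I_B·R_Th + V_BE + (β+1)I_B·R_E, so I_B = (5.43 − 0.7) / (43.4 + 76×0.15) = 0.0862 mA.
I_C = β·I_B = 75×0.0862 = 6.47 mA, and I_E = (β+1)I_B = 6.55 mA.
V_CE = V_CC − I_C·R_C − I_E·R_E = 15 − 6.47×1.5 − 6.55×0.15 = 4.32 V.
V_CE = 4.32 V > 0.2 V confirms active-region operation.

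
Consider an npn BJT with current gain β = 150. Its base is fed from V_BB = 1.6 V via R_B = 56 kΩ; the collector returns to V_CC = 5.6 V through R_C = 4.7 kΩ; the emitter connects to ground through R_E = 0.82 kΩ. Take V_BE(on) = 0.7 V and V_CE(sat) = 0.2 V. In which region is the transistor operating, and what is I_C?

Assume active. Base-emitter loop: I_B = (V_BB − V_BE)/(R_B + (β+1)R_E) = (1.6 − 0.7)/(56 + 151×0.82) = 0.00501 mA.
I_C = β·I_B = 150×0.00501 = 0.751 mA.
V_CE = V_CC − I_C·R_C − I_E·R_E = 5.6 − 0.751×4.7 − 0.756×0.82 = 1.45 V > V_CE(sat), so the active-region assumption holds.

active; I_C ≈ 0.75 mA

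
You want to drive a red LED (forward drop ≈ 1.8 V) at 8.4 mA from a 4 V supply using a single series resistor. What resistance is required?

The resistor drops V_S − V_D = 4 − 1.8 = 2.2 V at 8.4 mA.
R = 2.2 V / 8.4 mA = 0.262 kΩ.

R ≈ 0.26 kΩ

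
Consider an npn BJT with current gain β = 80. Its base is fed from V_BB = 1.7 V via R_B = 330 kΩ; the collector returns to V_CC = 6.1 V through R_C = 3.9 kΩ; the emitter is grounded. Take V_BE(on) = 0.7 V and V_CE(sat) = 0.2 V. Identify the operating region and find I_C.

Assume active. Base-emitter loop: I_B = (V_BB − V_BE)/R_B = (1.7 − 0.7)/330 = 0.00303 mA.
I_C = β·I_B = 80×0.00303 = 0.242 mA.
V_CE = V_CC − I_C·R_C = 6.1 − 0.242×3.9 = 5.15 V > V_CE(sat), so the active-region assumption holds.

active; I_C ≈ 0.24 mA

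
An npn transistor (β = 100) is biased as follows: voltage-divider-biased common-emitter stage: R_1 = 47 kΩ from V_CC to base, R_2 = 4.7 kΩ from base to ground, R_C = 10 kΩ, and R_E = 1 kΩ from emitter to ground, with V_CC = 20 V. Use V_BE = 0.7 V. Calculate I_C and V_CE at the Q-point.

I_C ≈ 1.1 mA, V_CE ≈ 8.3 V

Thevenize the base divider: V_Th = V_CC·R_2/(R_1+R_2) = 20×4.7/51.7 = 1.82 V, R_Th = R_1‖R_2 = 4.27 kΩ.
Base-emitter loop: V_Th = I_B·R_Th + V_BE + (β+1)I_B·R_E, so I_B = (1.82 − 0.7) / (4.27 + 101×1) = 0.0106 mA.
I_C = β·I_B = 100×0.0106 = 1.06 mA, and I_E = (β+1)I_B = 1.07 mA.
V_CE = V_CC − I_C·R_C − I_E·R_E = 20 − 1.06×10 − 1.07×1 = 8.31 V.
V_CE = 8.31 V > 0.2 V confirms active-region operation.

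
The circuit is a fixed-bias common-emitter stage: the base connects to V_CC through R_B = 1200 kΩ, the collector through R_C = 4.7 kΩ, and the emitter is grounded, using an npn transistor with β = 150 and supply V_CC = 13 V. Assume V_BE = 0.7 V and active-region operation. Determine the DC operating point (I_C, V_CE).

Base loop: V_CC = I_B·R_B + V_BE, so I_B = (13 − 0.7)/1200 kΩ = 0.0103 mA.
In the active region I_C = β·I_B = 150 × 0.0103 = 1.54 mA.
Collector loop: V_CE = V_CC − I_C·R_C = 13 − 1.54×4.7 = 5.77 V.
Since V_CE = 5.77 V > V_CE(sat) ≈ 0.2 V, the transistor is in the active region as assumed.

I_C ≈ 1.5 mA, V_CE ≈ 5.8 V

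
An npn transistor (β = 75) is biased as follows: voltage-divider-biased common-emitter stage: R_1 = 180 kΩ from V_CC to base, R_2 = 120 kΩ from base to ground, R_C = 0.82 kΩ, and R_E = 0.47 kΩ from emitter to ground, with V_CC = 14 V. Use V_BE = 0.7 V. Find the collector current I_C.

I_C ≈ 3.4 mA

Thevenize the base divider: V_Th = V_CC·R_2/(R_1+R_2) = 14×120/300 = 5.6 V, R_Th = R_1‖R_2 = 72 kΩ.
Base-emitter loop: V_Th = I_B·R_Th + V_BE + (β+1)I_B·R_E, so I_B = (5.6 − 0.7) / (72 + 76×0.47) = 0.0455 mA.
I_C = β·I_B = 75×0.0455 = 3.41 mA, and I_E = (β+1)I_B = 3.46 mA.
V_CE = V_CC − I_C·R_C − I_E·R_E = 14 − 3.41×0.82 − 3.46×0.47 = 9.58 V.
V_CE = 9.58 V > 0.2 V confirms active-region operation.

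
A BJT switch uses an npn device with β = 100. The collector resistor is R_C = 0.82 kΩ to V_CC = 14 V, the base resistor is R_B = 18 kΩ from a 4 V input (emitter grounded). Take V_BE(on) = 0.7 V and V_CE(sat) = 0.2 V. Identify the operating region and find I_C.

saturation; I_C ≈ 17 mA

Assume active: I_B = (4 − 0.7)/18 = 0.183 mA, giving I_C = β·I_B = 18.3 mA.
But then V_CE = 14 − 18.3×0.82 = -1.03 V < V_CE(sat) = 0.2 V — impossible in the active region.
So the transistor is saturated. With V_CE = 0.2 V, I_C = (V_CC − 0.2)/R_C = 13.8/0.82 = 16.8 mA.
Check: β·I_B = 18.3 mA > I_C = 16.8 mA, confirming saturation.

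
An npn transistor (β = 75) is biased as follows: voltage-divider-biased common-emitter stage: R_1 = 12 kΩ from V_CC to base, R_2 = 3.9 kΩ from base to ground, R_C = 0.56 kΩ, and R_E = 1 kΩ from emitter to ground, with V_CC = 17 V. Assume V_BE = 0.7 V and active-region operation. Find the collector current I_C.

I_C ≈ 3.3 mA

Thevenize the base divider: V_Th = V_CC·R_2/(R_1+R_2) = 17×3.9/15.9 = 4.17 V, R_Th = R_1‖R_2 = 2.94 kΩ.
Base-emitter loop: V_Th = I_B·R_Th + V_BE + (β+1)I_B·R_E, so I_B = (4.17 − 0.7) / (2.94 + 76×1) = 0.044 mA.
I_C = β·I_B = 75×0.044 = 3.3 mA, and I_E = (β+1)I_B = 3.34 mA.
V_CE = V_CC − I_C·R_C − I_E·R_E = 17 − 3.3×0.56 − 3.34×1 = 11.8 V.
V_CE = 11.8 V > 0.2 V confirms active-region operation.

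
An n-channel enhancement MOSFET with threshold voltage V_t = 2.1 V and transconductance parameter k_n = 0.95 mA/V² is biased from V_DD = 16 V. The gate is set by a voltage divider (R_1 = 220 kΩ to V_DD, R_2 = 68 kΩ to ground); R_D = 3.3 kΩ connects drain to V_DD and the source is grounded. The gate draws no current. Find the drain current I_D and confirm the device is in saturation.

V_G = V_DD·R_2/(R_1+R_2) = 16×68/288 = 3.78 V. With the source grounded, V_GS = V_G = 3.78 V.
Assume saturation: I_D = (k_n/2)(V_GS − V_t)² = (0.95/2)×(3.78 − 2.1)² = 0.475×1.68² = 1.34 mA.
V_DS = V_DD − I_D·R_D = 16 − 1.34×3.3 = 11.6 V.
Saturation requires V_DS ≥ V_GS − V_t = 1.68 V; 11.6 ≥ 1.68 ✓.

I_D ≈ 1.3 mA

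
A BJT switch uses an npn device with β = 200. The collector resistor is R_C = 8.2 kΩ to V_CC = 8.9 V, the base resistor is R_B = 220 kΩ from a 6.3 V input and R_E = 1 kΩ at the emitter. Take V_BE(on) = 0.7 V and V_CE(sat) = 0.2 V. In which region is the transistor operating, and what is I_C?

saturation; I_C ≈ 0.94 mA

Assume active: I_B = (6.3 − 0.7)/(220 + 201×1) = 0.0133 mA, I_C = β·I_B = 2.66 mA.
Then V_CE = 8.9 − 2.66×8.2 − 2.67×1 = -15.6 V < 0.2 V — the active assumption fails.
Re-solve with V_CE = 0.2 V. KCL at the emitter: V_E/R_E = (V_BB−0.7−V_E)/R_B + (V_CC−0.2−V_E)/R_C, giving V_E = 0.964 V.
I_C = (V_CC − 0.2 − V_E)/R_C = (8.7 − 0.964)/8.2 = 0.943 mA.
Check: I_B = (5.6 − 0.964)/220 = 0.0211 mA, and β·I_B = 4.21 mA > I_C, confirming saturation.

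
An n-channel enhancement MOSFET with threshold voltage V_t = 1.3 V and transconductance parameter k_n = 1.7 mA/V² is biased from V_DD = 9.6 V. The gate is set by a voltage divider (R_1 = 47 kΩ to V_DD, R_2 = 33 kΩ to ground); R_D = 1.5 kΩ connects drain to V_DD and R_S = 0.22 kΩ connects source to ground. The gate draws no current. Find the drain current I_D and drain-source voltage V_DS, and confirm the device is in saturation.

V_G = V_DD·R_2/(R_1+R_2) = 9.6×33/80 = 3.96 V.
Assume saturation: I_D = (k_n/2)(V_GS − V_t)² with V_GS = V_G − I_D·R_S = 3.96 − 0.22·I_D.
Substituting gives 0.0411·I_D² − 1.99·I_D + 6.01 = 0, with roots I_D = 3.23 or 45.3 mA.
The root I_D = 45.3 mA gives V_GS = -6 V ≤ V_t, so take I_D = 3.23 mA.
Then V_GS = 3.25 V and V_DS = V_DD − I_D(R_D+R_S) = 9.6 − 3.23×1.72 = 4.04 V.
Saturation requires V_DS ≥ V_GS − V_t = 1.95 V; 4.04 ≥ 1.95 ✓.

I_D ≈ 3.2 mA, V_DS ≈ 4 V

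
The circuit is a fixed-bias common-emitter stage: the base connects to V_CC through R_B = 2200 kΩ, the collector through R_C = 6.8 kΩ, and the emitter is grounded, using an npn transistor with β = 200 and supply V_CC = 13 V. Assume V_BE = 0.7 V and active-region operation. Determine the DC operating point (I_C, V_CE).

Base loop: V_CC = I_B·R_B + V_BE, so I_B = (13 − 0.7)/2200 kΩ = 0.00559 mA.
In the active region I_C = β·I_B = 200 × 0.00559 = 1.12 mA.
Collector loop: V_CE = V_CC − I_C·R_C = 13 − 1.12×6.8 = 5.4 V.
Since V_CE = 5.4 V > V_CE(sat) ≈ 0.2 V, the transistor is in the active region as assumed.

I_C ≈ 1.1 mA, V_CE ≈ 5.4 V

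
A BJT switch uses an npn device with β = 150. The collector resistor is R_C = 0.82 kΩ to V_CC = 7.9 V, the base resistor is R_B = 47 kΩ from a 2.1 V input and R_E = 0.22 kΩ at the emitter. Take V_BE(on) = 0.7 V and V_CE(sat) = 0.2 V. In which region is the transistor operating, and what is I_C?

Assume active. Base-emitter loop: I_B = (V_BB − V_BE)/(R_B + (β+1)R_E) = (2.1 − 0.7)/(47 + 151×0.22) = 0.0175 mA.
I_C = β·I_B = 150×0.0175 = 2.62 mA.
V_CE = V_CC − I_C·R_C − I_E·R_E = 7.9 − 2.62×0.82 − 2.64×0.22 = 5.17 V > V_CE(sat), so the active-region assumption holds.

active; I_C ≈ 2.6 mA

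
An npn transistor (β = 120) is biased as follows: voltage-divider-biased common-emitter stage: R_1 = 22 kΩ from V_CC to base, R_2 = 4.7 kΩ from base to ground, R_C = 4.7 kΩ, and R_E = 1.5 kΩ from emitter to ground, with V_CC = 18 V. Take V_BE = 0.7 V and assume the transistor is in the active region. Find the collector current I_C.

Thevenize the base divider: V_Th = V_CC·R_2/(R_1+R_2) = 18×4.7/26.7 = 3.17 V, R_Th = R_1‖R_2 = 3.87 kΩ.
Base-emitter loop: V_Th = I_B·R_Th + V_BE + (β+1)I_B·R_E, so I_B = (3.17 − 0.7) / (3.87 + 121×1.5) = 0.0133 mA.
I_C = β·I_B = 120×0.0133 = 1.6 mA, and I_E = (β+1)I_B = 1.61 mA.
V_CE = V_CC − I_C·R_C − I_E·R_E = 18 − 1.6×4.7 − 1.61×1.5 = 8.07 V.
V_CE = 8.07 V > 0.2 V confirms active-region operation.

I_C ≈ 1.6 mA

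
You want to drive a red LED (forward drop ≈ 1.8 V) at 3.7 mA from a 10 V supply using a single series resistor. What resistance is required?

The resistor drops V_S − V_D = 10 − 1.8 = 8.2 V at 3.7 mA.
R = 8.2 V / 3.7 mA = 2.22 kΩ.

R ≈ 2.2 kΩ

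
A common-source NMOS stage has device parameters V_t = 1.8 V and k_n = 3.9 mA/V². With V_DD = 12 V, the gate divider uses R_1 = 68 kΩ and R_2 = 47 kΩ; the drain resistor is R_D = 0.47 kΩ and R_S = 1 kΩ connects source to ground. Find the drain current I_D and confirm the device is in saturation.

V_G = V_DD·R_2/(R_1+R_2) = 12×47/115 = 4.9 V.
Assume saturation: I_D = (k_n/2)(V_GS − V_t)² with V_GS = V_G − I_D·R_S = 4.9 − 1·I_D.
Substituting gives 1.95·I_D² − 13.1·I_D + 18.8 = 0, with roots I_D = 2.07 or 4.65 mA.
The root I_D = 4.65 mA gives V_GS = 0.256 V ≤ V_t, so take I_D = 2.07 mA.
Then V_GS = 2.83 V and V_DS = V_DD − I_D(R_D+R_S) = 12 − 2.07×1.47 = 8.95 V.
Saturation requires V_DS ≥ V_GS − V_t = 1.03 V; 8.95 ≥ 1.03 ✓.

I_D ≈ 2.1 mA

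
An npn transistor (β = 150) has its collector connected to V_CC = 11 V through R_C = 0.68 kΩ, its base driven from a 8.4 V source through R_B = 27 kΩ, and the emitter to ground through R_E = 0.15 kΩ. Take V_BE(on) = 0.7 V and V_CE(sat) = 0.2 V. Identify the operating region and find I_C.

Assume active: I_B = (8.4 − 0.7)/(27 + 151×0.15) = 0.155 mA, I_C = β·I_B = 23.3 mA.
Then V_CE = 11 − 23.3×0.68 − 23.4×0.15 = -8.33 V < 0.2 V — the active assumption fails.
Re-solve with V_CE = 0.2 V. KCL at the emitter: V_E/R_E = (V_BB−0.7−V_E)/R_B + (V_CC−0.2−V_E)/R_C, giving V_E = 1.98 V.
I_C = (V_CC − 0.2 − V_E)/R_C = (10.8 − 1.98)/0.68 = 13 mA.
Check: I_B = (7.7 − 1.98)/27 = 0.212 mA, and β·I_B = 31.8 mA > I_C, confirming saturation.

saturation; I_C ≈ 13 mA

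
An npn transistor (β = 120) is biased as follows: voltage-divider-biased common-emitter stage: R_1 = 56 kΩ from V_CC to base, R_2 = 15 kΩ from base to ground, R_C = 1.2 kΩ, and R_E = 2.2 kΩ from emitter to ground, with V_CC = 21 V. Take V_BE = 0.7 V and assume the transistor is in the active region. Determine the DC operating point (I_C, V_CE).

I_C ≈ 1.6 mA, V_CE ≈ 15 V

Thevenize the base divider: V_Th = V_CC·R_2/(R_1+R_2) = 21×15/71 = 4.44 V, R_Th = R_1‖R_2 = 11.8 kΩ.
Base-emitter loop: V_Th = I_B·R_Th + V_BE + (β+1)I_B·R_E, so I_B = (4.44 − 0.7) / (11.8 + 121×2.2) = 0.0134 mA.
I_C = β·I_B = 120×0.0134 = 1.61 mA, and I_E = (β+1)I_B = 1.63 mA.
V_CE = V_CC − I_C·R_C − I_E·R_E = 21 − 1.61×1.2 − 1.63×2.2 = 15.5 V.
V_CE = 15.5 V > 0.2 V confirms active-region operation.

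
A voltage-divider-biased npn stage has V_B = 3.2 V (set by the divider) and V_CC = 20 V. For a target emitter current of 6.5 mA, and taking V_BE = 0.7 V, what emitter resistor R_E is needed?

R_E ≈ 0.38 kΩ

V_E = V_B − V_BE = 3.2 − 0.7 = 2.5 V.
R_E = V_E / I_E = 2.5 / 6.5 = 0.385 kΩ.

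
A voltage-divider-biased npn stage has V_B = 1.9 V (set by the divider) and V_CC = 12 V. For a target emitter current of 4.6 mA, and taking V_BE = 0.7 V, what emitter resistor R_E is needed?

R_E ≈ 0.26 kΩ

V_E = V_B − V_BE = 1.9 − 0.7 = 1.2 V.
R_E = V_E / I_E = 1.2 / 4.6 = 0.261 kΩ.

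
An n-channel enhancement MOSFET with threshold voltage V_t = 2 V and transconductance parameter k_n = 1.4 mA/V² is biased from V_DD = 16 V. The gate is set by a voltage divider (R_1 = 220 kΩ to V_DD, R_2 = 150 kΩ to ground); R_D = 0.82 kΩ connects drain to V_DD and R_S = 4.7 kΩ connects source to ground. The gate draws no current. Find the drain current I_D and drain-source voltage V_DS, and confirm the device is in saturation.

V_G = V_DD·R_2/(R_1+R_2) = 16×150/370 = 6.49 V.
Assume saturation: I_D = (k_n/2)(V_GS − V_t)² with V_GS = V_G − I_D·R_S = 6.49 − 4.7·I_D.
Substituting gives 15.5·I_D² − 30.5·I_D + 14.1 = 0, with roots I_D = 0.736 or 1.24 mA.
The root I_D = 1.24 mA gives V_GS = 0.67 V ≤ V_t, so take I_D = 0.736 mA.
Then V_GS = 3.03 V and V_DS = V_DD − I_D(R_D+R_S) = 16 − 0.736×5.52 = 11.9 V.
Saturation requires V_DS ≥ V_GS − V_t = 1.03 V; 11.9 ≥ 1.03 ✓.

I_D ≈ 0.74 mA, V_DS ≈ 12 V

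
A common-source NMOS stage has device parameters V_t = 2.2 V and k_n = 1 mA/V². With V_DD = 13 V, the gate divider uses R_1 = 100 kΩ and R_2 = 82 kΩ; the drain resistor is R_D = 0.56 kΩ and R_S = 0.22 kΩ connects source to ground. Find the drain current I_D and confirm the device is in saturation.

I_D ≈ 3.9 mA

V_G = V_DD·R_2/(R_1+R_2) = 13×82/182 = 5.86 V.
Assume saturation: I_D = (k_n/2)(V_GS − V_t)² with V_GS = V_G − I_D·R_S = 5.86 − 0.22·I_D.
Substituting gives 0.0242·I_D² − 1.8·I_D + 6.69 = 0, with roots I_D = 3.91 or 70.7 mA.
The root I_D = 70.7 mA gives V_GS = -9.69 V ≤ V_t, so take I_D = 3.91 mA.
Then V_GS = 5 V and V_DS = V_DD − I_D(R_D+R_S) = 13 − 3.91×0.78 = 9.95 V.
Saturation requires V_DS ≥ V_GS − V_t = 2.8 V; 9.95 ≥ 2.8 ✓.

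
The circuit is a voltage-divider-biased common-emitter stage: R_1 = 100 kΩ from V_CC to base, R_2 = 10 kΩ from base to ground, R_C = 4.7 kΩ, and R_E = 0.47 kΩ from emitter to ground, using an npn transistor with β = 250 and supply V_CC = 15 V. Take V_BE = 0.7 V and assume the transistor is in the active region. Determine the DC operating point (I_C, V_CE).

I_C ≈ 1.3 mA, V_CE ≈ 8.2 V

Thevenize the base divider: V_Th = V_CC·R_2/(R_1+R_2) = 15×10/110 = 1.36 V, R_Th = R_1‖R_2 = 9.09 kΩ.
Base-emitter loop: V_Th = I_B·R_Th + V_BE + (β+1)I_B·R_E, so I_B = (1.36 − 0.7) / (9.09 + 251×0.47) = 0.00522 mA.
I_C = β·I_B = 250×0.00522 = 1.31 mA, and I_E = (β+1)I_B = 1.31 mA.
V_CE = V_CC − I_C·R_C − I_E·R_E = 15 − 1.31×4.7 − 1.31×0.47 = 8.25 V.
V_CE = 8.25 V > 0.2 V confirms active-region operation.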